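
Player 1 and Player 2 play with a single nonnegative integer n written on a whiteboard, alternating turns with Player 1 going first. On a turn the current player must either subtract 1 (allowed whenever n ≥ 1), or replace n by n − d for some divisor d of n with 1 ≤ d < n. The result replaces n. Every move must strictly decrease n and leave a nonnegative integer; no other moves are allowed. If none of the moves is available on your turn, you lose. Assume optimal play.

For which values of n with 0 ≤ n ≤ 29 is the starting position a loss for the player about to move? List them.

0, 2, 5, 7, 9, 11, 13, 15, 17, 19, 21, 23, 25, 27, 29

Positions with no move are L. A position that does have a move is losing for the player to move precisely when every available move leads to a winning position for the opponent. Fill in the labels:
n=0: no move → L
n=1: reaches L-position 0 → W
n=2: only reaches 1(W), which is W → L
n=3: reaches L-position 2 → W
n=4: reaches L-position 2 → W
n=5: only reaches 4(W), which is W → L
n=6: reaches L-position 5 → W
n=7: only reaches 6(W), which is W → L
n=8: reaches L-position 7 → W
n=9: only reaches 6(W), 8(W), all W → L
n=10: reaches L-position 5 → W
n=11: only reaches 10(W), which is W → L
n=12: reaches L-position 9 → W
n=13: only reaches 12(W), which is W → L
n=14: reaches L-position 7 → W
n=15: only reaches 10(W), 12(W), 14(W), all W → L
n=16: reaches L-position 15 → W
n=17: only reaches 16(W), which is W → L
n=18: reaches L-position 9 → W
n=19: only reaches 18(W), which is W → L
n=20: reaches L-position 15 → W
n=21: only reaches 14(W), 18(W), 20(W), all W → L
n=22: reaches L-position 11 → W
n=23: only reaches 22(W), which is W → L
n=24: reaches L-position 21 → W
n=25: only reaches 20(W), 24(W), all W → L
n=26: reaches L-position 13 → W
n=27: only reaches 18(W), 24(W), 26(W), all W → L
n=28: reaches L-position 21 → W
n=29: only reaches 28(W), which is W → L
The losing starting values of n are exactly the entries labelled L in this table (15 of them).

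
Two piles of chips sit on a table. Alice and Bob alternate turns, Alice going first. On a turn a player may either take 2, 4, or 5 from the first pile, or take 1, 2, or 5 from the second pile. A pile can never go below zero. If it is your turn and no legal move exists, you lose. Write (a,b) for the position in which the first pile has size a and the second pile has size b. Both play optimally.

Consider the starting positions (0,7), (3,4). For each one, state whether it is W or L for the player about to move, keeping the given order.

Label each position W (a win for the player to move) or L (a loss). A position with no legal move is L; any other position is W exactly when some move reaches an L, and L when every move reaches a W.
No move ever increases a pile, so every position that can arise here has a ≤ 3 and b ≤ 7; it is enough to label the cells with 0 ≤ a ≤ 3 and 0 ≤ b ≤ 7.
Every move lowers a or b (never raises either), so fill the grid row by row in increasing a, and left to right within a row: each cell's successors are then already labelled.
      b=0  b=1  b=2  b=3  b=4  b=5  b=6  b=7
a=0:    L    W    W    L    W    W    L    W
a=1:    L    W    W    L    W    W    L    W
a=2:    W    L    W    W    L    W    W    L
a=3:    W    L    W    W    L    W    W    L
Cells with no legal move (terminal, hence L): (0,0), (1,0).
The remaining L cells, each justified by listing all of its moves:
(0,3): moves to (0,2)(W), (0,1)(W); every one is W ⇒ L
(0,6): moves to (0,5)(W), (0,4)(W), (0,1)(W); every one is W ⇒ L
(1,3): moves to (1,2)(W), (1,1)(W); every one is W ⇒ L
(1,6): moves to (1,5)(W), (1,4)(W), (1,1)(W); every one is W ⇒ L
(2,1): moves to (0,1)(W), (2,0)(W); every one is W ⇒ L
(2,4): moves to (0,4)(W), (2,3)(W), (2,2)(W); every one is W ⇒ L
(2,7): moves to (0,7)(W), (2,6)(W), (2,5)(W), (2,2)(W); every one is W ⇒ L
(3,1): moves to (1,1)(W), (3,0)(W); every one is W ⇒ L
(3,4): moves to (1,4)(W), (3,3)(W), (3,2)(W); every one is W ⇒ L
(3,7): moves to (1,7)(W), (3,6)(W), (3,5)(W), (3,2)(W); every one is W ⇒ L
Every other cell has at least one move into one of the L cells above, so it is W.
(0,7): the move to (0,6) reaches an L cell, so W
(3,4): one of the L cells justified above, so L

(0,7): W, (3,4): L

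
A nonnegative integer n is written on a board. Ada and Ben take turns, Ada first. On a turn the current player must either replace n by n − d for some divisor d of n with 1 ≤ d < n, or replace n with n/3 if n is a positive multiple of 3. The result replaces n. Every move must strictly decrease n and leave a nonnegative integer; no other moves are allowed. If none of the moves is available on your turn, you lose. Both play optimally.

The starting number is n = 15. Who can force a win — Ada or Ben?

Classify positions by backward induction: terminal positions (no move available) are L. From any other position, the mover wins iff some move reaches an L.
n=0: no move → L
n=1: no move → L
n=2: →1(L), so W
n=3: →1(L), so W
n=4: →2(W), 3(W) — all W, so L
n=5: →4(L), so W
n=6: →4(L), so W
n=7: →6(W) only, which is W, so L
n=8: →4(L), so W
n=9: →3(W), 6(W), 8(W) — all W, so L
n=10: →9(L), so W
n=11: →10(W) only, which is W, so L
n=12: →4(L), so W
n=13: →12(W) only, which is W, so L
n=14: →7(L), so W
n=15: →5(W), 10(W), 12(W), 14(W) — all W, so L
Every move from 15 reaches a W position, so the mover loses.

Ben wins.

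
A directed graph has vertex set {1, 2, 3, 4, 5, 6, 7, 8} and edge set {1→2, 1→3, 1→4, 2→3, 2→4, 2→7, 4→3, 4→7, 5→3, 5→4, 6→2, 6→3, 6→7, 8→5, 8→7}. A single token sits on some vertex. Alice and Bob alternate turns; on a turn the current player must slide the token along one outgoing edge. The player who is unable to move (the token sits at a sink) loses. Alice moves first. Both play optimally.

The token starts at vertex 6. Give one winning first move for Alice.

Use the standard recursion: the mover loses at a terminal position; elsewhere, the mover wins exactly when some move hands the opponent an L position.
Every edge goes from a vertex to one that appears earlier in the order 3, 7, 4, 2, 5, 1, 8, 6, so processing vertices in that order labels each vertex after all of its successors.
3: no outgoing edge → L
7: no outgoing edge → L
4: →7(L), so W
2: →7(L), so W
5: →3(L), so W
1: →3(L), so W
8: →7(L), so W
6: →7(L), so W
From 6, the L positions reachable in one move are: 7, 3. Any move reaching one of these is winning.

Move to 7.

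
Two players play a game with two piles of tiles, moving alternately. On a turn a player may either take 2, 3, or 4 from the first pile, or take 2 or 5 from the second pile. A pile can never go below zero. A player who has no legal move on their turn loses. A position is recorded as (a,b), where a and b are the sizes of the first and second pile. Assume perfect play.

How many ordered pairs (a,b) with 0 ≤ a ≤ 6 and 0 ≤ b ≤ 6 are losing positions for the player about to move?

Compute win/loss labels from the base case upward. A position with no move is L. Any other position is W if it can reach an L in one move, else L.
Every move lowers a or b (never raises either), so fill the grid row by row in increasing a, and left to right within a row: each cell's successors are then already labelled.
      b=0  b=1  b=2  b=3  b=4  b=5  b=6
a=0:    L    L    W    W    L    W    W
a=1:    L    L    W    W    L    W    W
a=2:    W    W    L    L    W    W    L
a=3:    W    W    L    L    W    W    L
a=4:    W    W    W    W    W    L    W
a=5:    W    W    W    W    W    L    W
a=6:    L    L    W    W    L    W    W
Cells with no legal move (terminal, hence L): (0,0), (0,1), (1,0), (1,1).
The remaining L cells, each justified by listing all of its moves:
(0,4): only reaches (0,2)(W), which is W → L
(1,4): only reaches (1,2)(W), which is W → L
(2,2): only reaches (0,2)(W), (2,0)(W), all W → L
(2,3): only reaches (0,3)(W), (2,1)(W), all W → L
(2,6): only reaches (0,6)(W), (2,4)(W), (2,1)(W), all W → L
(3,2): only reaches (1,2)(W), (0,2)(W), (3,0)(W), all W → L
(3,3): only reaches (1,3)(W), (0,3)(W), (3,1)(W), all W → L
(3,6): only reaches (1,6)(W), (0,6)(W), (3,4)(W), (3,1)(W), all W → L
(4,5): only reaches (2,5)(W), (1,5)(W), (0,5)(W), (4,3)(W), (4,0)(W), all W → L
(5,5): only reaches (3,5)(W), (2,5)(W), (1,5)(W), (5,3)(W), (5,0)(W), all W → L
(6,0): only reaches (4,0)(W), (3,0)(W), (2,0)(W), all W → L
(6,1): only reaches (4,1)(W), (3,1)(W), (2,1)(W), all W → L
(6,4): only reaches (4,4)(W), (3,4)(W), (2,4)(W), (6,2)(W), all W → L
Every other cell has at least one move into one of the L cells above, so it is W.
L cells per row: a=0: 3, a=1: 3, a=2: 3, a=3: 3, a=4: 1, a=5: 1, a=6: 3; total 17.

17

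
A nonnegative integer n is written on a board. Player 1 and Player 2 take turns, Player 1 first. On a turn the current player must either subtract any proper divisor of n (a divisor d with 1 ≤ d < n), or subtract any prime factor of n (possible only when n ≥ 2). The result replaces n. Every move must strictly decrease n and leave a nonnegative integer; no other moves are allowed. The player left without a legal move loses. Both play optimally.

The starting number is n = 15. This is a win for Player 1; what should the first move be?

Build the W/L table. Terminal = L. A non-terminal position is W if it has a move to some L; otherwise it is L.
n=0: no move → L
n=1: no move → L
n=2: W (go to 0, an L position)
n=3: W (go to 0, an L position)
n=4: L (options 2(W), 3(W) are all W)
n=5: W (go to 0, an L position)
n=6: W (go to 4, an L position)
n=7: W (go to 0, an L position)
n=8: W (go to 4, an L position)
n=9: L (options 6(W), 8(W) are all W)
n=10: W (go to 9, an L position)
n=11: W (go to 0, an L position)
n=12: W (go to 9, an L position)
n=13: W (go to 0, an L position)
n=14: L (options 7(W), 12(W), 13(W) are all W)
n=15: W (go to 14, an L position)
From 15, the L positions reachable in one move are: 14.

Move to 14.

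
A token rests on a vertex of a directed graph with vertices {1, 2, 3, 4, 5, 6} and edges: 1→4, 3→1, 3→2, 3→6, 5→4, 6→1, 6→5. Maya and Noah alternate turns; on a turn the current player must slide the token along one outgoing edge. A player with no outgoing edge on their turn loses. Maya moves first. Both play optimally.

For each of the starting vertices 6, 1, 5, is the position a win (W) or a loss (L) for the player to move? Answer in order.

6: L, 1: W, 5: W

Classify positions by backward induction: terminal positions (no move available) are L. From any other position, the mover wins iff some move reaches an L.
Every edge goes from a vertex to one that appears earlier in the order 4, 2, 5, 1, 6, 3, so processing vertices in that order labels each vertex after all of its successors.
4: no outgoing edge → L
2: no outgoing edge → L
5: →4(L), so W
1: →4(L), so W
6: →1(W), 5(W) — all W, so L
3: →6(L), so W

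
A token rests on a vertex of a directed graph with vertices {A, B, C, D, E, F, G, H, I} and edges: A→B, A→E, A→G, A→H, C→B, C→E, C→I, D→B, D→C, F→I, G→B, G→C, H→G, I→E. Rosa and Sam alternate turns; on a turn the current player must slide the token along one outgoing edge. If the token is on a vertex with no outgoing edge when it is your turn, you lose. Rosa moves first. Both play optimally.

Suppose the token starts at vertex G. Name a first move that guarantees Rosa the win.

Move to B.

Compute win/loss labels from the base case upward. A position with no move is L. Any other position is W if it can reach an L in one move, else L.
Every edge goes from a vertex to one that appears earlier in the order E, B, I, C, G, D, H, F, A, so processing vertices in that order labels each vertex after all of its successors.
E: no outgoing edge → L
B: no outgoing edge → L
I: reaches L-position E → W
C: reaches L-position B → W
G: reaches L-position B → W
D: reaches L-position B → W
H: only reaches G(W), which is W → L
F: only reaches I(W), which is W → L
A: reaches L-position H → W
From G, the L positions reachable in one move are: B.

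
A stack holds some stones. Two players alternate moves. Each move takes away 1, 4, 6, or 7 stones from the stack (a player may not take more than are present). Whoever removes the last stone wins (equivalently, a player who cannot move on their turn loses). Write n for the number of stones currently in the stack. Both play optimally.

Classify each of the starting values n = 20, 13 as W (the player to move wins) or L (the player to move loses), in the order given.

Positions with no move are L. A position that does have a move is losing for the player to move precisely when every available move leads to a winning position for the opponent. Fill in the labels:
n=0: no move → L
n=1: →0(L), so W
n=2: →1(W) only, which is W, so L
n=3: →2(L), so W
n=4: →0(L), so W
n=5: →4(W), 1(W) — all W, so L
n=6: →5(L), so W
n=7: →0(L), so W
n=8: →2(L), so W
n=9: →5(L), so W
n=10: →9(W), 6(W), 4(W), 3(W) — all W, so L
n=11: →10(L), so W
n=12: →5(L), so W
n=13: →12(W), 9(W), 7(W), 6(W) — all W, so L
n=14: →13(L), so W
n=15: →14(W), 11(W), 9(W), 8(W) — all W, so L
n=16: →15(L), so W
n=17: →13(L), so W
n=18: →17(W), 14(W), 12(W), 11(W) — all W, so L
n=19: →18(L), so W
n=20: →13(L), so W

20: W, 13: L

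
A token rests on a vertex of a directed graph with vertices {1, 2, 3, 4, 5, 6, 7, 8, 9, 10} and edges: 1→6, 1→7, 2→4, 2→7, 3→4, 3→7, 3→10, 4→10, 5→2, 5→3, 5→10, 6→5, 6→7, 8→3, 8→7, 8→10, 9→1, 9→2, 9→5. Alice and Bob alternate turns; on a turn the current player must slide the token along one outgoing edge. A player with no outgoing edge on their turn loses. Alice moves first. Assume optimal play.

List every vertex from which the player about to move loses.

7, 9, 10

Use the standard recursion: the mover loses at a terminal position; elsewhere, the mover wins exactly when some move hands the opponent an L position.
Every edge goes from a vertex to one that appears earlier in the order 7, 10, 4, 3, 2, 5, 6, 8, 1, 9, so processing vertices in that order labels each vertex after all of its successors.
7: no outgoing edge → L
10: no outgoing edge → L
4: →10(L), so W
3: →10(L), so W
2: →7(L), so W
5: →10(L), so W
6: →7(L), so W
8: →10(L), so W
1: →7(L), so W
9: →1(W), 5(W), 2(W) — all W, so L
Reading off the rows marked L gives the requested list; there are 3 such vertices.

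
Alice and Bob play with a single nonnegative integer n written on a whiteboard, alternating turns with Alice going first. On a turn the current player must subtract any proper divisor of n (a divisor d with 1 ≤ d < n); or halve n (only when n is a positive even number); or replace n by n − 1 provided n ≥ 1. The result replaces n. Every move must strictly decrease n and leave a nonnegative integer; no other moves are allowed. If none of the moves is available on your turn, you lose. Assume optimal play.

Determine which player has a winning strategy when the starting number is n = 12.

Alice wins.

Positions with no move are L. A position that does have a move is losing for the player to move precisely when every available move leads to a winning position for the opponent. Fill in the labels:
n=0: no move → L
n=1: reaches L-position 0 → W
n=2: only reaches 1(W), which is W → L
n=3: reaches L-position 2 → W
n=4: reaches L-position 2 → W
n=5: only reaches 4(W), which is W → L
n=6: reaches L-position 5 → W
n=7: only reaches 6(W), which is W → L
n=8: reaches L-position 7 → W
n=9: only reaches 6(W), 8(W), all W → L
n=10: reaches L-position 5 → W
n=11: only reaches 10(W), which is W → L
n=12: reaches L-position 9 → W
The starting position 12 is W: Alice should move to 9, handing over an L position.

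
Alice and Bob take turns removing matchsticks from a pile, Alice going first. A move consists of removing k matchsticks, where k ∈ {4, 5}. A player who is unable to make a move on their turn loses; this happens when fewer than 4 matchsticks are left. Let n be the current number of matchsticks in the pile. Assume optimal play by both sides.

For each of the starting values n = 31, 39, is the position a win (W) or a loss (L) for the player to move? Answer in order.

31: W, 39: L

Classify positions by backward induction: terminal positions (no move available) are L. From any other position, the mover wins iff some move reaches an L.
n=0: no move → L
n=1: no move → L
n=2: no move → L
n=3: no move → L
n=4: can move to 0, which is L ⇒ W
n=5: can move to 1, which is L ⇒ W
n=6: can move to 2, which is L ⇒ W
n=7: can move to 3, which is L ⇒ W
n=8: can move to 3, which is L ⇒ W
n=9: moves to 5(W), 4(W); every one is W ⇒ L
n=10: moves to 6(W), 5(W); every one is W ⇒ L
n=11: moves to 7(W), 6(W); every one is W ⇒ L
n=12: moves to 8(W), 7(W); every one is W ⇒ L
n=13: can move to 9, which is L ⇒ W
n=14: can move to 10, which is L ⇒ W
n=15: can move to 11, which is L ⇒ W
n=16: can move to 12, which is L ⇒ W
n=17: can move to 12, which is L ⇒ W
n=18: moves to 14(W), 13(W); every one is W ⇒ L
n=19: moves to 15(W), 14(W); every one is W ⇒ L
n=20: moves to 16(W), 15(W); every one is W ⇒ L
n=21: moves to 17(W), 16(W); every one is W ⇒ L
n=22: can move to 18, which is L ⇒ W
n=23: can move to 19, which is L ⇒ W
n=24: can move to 20, which is L ⇒ W
n=25: can move to 21, which is L ⇒ W
n=26: can move to 21, which is L ⇒ W
n=27: moves to 23(W), 22(W); every one is W ⇒ L
n=28: moves to 24(W), 23(W); every one is W ⇒ L
n=29: moves to 25(W), 24(W); every one is W ⇒ L
n=30: moves to 26(W), 25(W); every one is W ⇒ L
n=31: can move to 27, which is L ⇒ W
n=32: can move to 28, which is L ⇒ W
n=33: can move to 29, which is L ⇒ W
n=34: can move to 30, which is L ⇒ W
n=35: can move to 30, which is L ⇒ W
n=36: moves to 32(W), 31(W); every one is W ⇒ L
n=37: moves to 33(W), 32(W); every one is W ⇒ L
n=38: moves to 34(W), 33(W); every one is W ⇒ L
n=39: moves to 35(W), 34(W); every one is W ⇒ L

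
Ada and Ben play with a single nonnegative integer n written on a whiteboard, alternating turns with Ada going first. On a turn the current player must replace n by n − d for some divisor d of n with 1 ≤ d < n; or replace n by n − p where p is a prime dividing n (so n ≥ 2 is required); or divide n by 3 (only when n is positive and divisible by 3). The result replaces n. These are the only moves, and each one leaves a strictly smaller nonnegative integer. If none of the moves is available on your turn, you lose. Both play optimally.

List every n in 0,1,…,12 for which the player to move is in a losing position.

0, 1, 4, 9

Compute win/loss labels from the base case upward. A position with no move is L. Any other position is W if it can reach an L in one move, else L.
n=0: no move → L
n=1: no move → L
n=2: →0(L), so W
n=3: →0(L), so W
n=4: →2(W), 3(W) — all W, so L
n=5: →0(L), so W
n=6: →4(L), so W
n=7: →0(L), so W
n=8: →4(L), so W
n=9: →3(W), 6(W), 8(W) — all W, so L
n=10: →9(L), so W
n=11: →0(L), so W
n=12: →4(L), so W
Reading off the rows marked L gives the requested list; there are 4 such values of n.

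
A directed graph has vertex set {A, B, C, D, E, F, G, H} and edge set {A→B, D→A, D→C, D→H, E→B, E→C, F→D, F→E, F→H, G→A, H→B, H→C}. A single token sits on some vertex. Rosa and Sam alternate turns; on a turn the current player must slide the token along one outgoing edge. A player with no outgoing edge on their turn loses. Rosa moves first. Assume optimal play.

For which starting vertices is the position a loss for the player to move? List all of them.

Build the W/L table. Terminal = L. A non-terminal position is W if it has a move to some L; otherwise it is L.
Every edge goes from a vertex to one that appears earlier in the order C, B, A, H, E, D, F, G, so processing vertices in that order labels each vertex after all of its successors.
C: no outgoing edge → L
B: no outgoing edge → L
A: W (go to B, an L position)
H: W (go to B, an L position)
E: W (go to B, an L position)
D: W (go to C, an L position)
F: L (options D(W), E(W), H(W) are all W)
G: L (sole option A(W) is W)
The losing starting vertices are exactly the entries labelled L in this table (4 of them).

B, C, F, G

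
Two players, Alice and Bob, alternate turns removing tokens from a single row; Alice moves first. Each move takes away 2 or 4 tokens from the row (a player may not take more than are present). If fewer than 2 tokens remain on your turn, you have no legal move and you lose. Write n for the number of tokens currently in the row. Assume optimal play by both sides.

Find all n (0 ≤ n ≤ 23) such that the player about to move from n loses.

Work bottom-up. With no move the player to move loses. Otherwise the position is W if at least one move leads to an L position for the opponent, and L if every move leads to a W.
n=0: no move → L
n=1: no move → L
n=2: →0(L), so W
n=3: →1(L), so W
n=4: →0(L), so W
n=5: →1(L), so W
n=6: →4(W), 2(W) — all W, so L
n=7: →5(W), 3(W) — all W, so L
n=8: →6(L), so W
n=9: →7(L), so W
n=10: →6(L), so W
n=11: →7(L), so W
n=12: →10(W), 8(W) — all W, so L
n=13: →11(W), 9(W) — all W, so L
n=14: →12(L), so W
n=15: →13(L), so W
n=16: →12(L), so W
n=17: →13(L), so W
n=18: →16(W), 14(W) — all W, so L
n=19: →17(W), 15(W) — all W, so L
n=20: →18(L), so W
n=21: →19(L), so W
n=22: →18(L), so W
n=23: →19(L), so W
Reading off the rows marked L gives the requested list; there are 8 such values of n.

0, 1, 6, 7, 12, 13, 18, 19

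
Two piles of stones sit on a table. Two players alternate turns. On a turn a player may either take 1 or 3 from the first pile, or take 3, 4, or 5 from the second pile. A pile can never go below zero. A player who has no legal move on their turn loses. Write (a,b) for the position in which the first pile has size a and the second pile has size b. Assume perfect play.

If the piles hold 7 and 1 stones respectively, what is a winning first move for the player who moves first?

Move to (6,1).

Use the standard recursion: the mover loses at a terminal position; elsewhere, the mover wins exactly when some move hands the opponent an L position.
No move ever increases a pile, so every position that can arise here has a ≤ 7 and b ≤ 1; it is enough to label the cells with 0 ≤ a ≤ 7 and 0 ≤ b ≤ 1.
Every move lowers a or b (never raises either), so fill the grid row by row in increasing a, and left to right within a row: each cell's successors are then already labelled.
      b=0  b=1
a=0:    L    L
a=1:    W    W
a=2:    L    L
a=3:    W    W
a=4:    L    L
a=5:    W    W
a=6:    L    L
a=7:    W    W
Cells with no legal move (terminal, hence L): (0,0), (0,1).
The remaining L cells, each justified by listing all of its moves:
(2,0): L (sole option (1,0)(W) is W)
(2,1): L (sole option (1,1)(W) is W)
(4,0): L (options (3,0)(W), (1,0)(W) are all W)
(4,1): L (options (3,1)(W), (1,1)(W) are all W)
(6,0): L (options (5,0)(W), (3,0)(W) are all W)
(6,1): L (options (5,1)(W), (3,1)(W) are all W)
Every other cell has at least one move into one of the L cells above, so it is W.
From (7,1), the L positions reachable in one move are: (6,1), (4,1). Any move reaching one of these is winning.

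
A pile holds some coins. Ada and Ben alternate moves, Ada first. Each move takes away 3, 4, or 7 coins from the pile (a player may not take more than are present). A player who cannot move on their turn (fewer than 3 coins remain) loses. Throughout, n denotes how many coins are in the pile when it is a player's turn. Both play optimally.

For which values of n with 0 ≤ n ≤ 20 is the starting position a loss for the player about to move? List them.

Label each position W (a win for the player to move) or L (a loss). A position with no legal move is L; any other position is W exactly when some move reaches an L, and L when every move reaches a W.
n=0: no move → L
n=1: no move → L
n=2: no move → L
n=3: can move to 0, which is L ⇒ W
n=4: can move to 1, which is L ⇒ W
n=5: can move to 2, which is L ⇒ W
n=6: can move to 2, which is L ⇒ W
n=7: can move to 0, which is L ⇒ W
n=8: can move to 1, which is L ⇒ W
n=9: can move to 2, which is L ⇒ W
n=10: moves to 7(W), 6(W), 3(W); every one is W ⇒ L
n=11: moves to 8(W), 7(W), 4(W); every one is W ⇒ L
n=12: moves to 9(W), 8(W), 5(W); every one is W ⇒ L
n=13: can move to 10, which is L ⇒ W
n=14: can move to 11, which is L ⇒ W
n=15: can move to 12, which is L ⇒ W
n=16: can move to 12, which is L ⇒ W
n=17: can move to 10, which is L ⇒ W
n=18: can move to 11, which is L ⇒ W
n=19: can move to 12, which is L ⇒ W
n=20: moves to 17(W), 16(W), 13(W); every one is W ⇒ L
The losing starting values of n are exactly the entries labelled L in this table (7 of them).

0, 1, 2, 10, 11, 12, 20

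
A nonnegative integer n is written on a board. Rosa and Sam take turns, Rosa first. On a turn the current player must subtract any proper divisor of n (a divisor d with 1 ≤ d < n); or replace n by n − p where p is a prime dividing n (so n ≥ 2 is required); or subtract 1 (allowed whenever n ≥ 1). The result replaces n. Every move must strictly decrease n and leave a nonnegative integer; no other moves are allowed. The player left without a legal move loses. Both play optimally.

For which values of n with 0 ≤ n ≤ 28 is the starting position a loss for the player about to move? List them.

Classify positions by backward induction: terminal positions (no move available) are L. From any other position, the mover wins iff some move reaches an L.
n=0: no move → L
n=1: can move to 0, which is L ⇒ W
n=2: can move to 0, which is L ⇒ W
n=3: can move to 0, which is L ⇒ W
n=4: moves to 2(W), 3(W); every one is W ⇒ L
n=5: can move to 0, which is L ⇒ W
n=6: can move to 4, which is L ⇒ W
n=7: can move to 0, which is L ⇒ W
n=8: can move to 4, which is L ⇒ W
n=9: moves to 6(W), 8(W); every one is W ⇒ L
n=10: can move to 9, which is L ⇒ W
n=11: can move to 0, which is L ⇒ W
n=12: can move to 9, which is L ⇒ W
n=13: can move to 0, which is L ⇒ W
n=14: moves to 7(W), 12(W), 13(W); every one is W ⇒ L
n=15: can move to 14, which is L ⇒ W
n=16: can move to 14, which is L ⇒ W
n=17: can move to 0, which is L ⇒ W
n=18: can move to 9, which is L ⇒ W
n=19: can move to 0, which is L ⇒ W
n=20: moves to 10(W), 15(W), 16(W), 18(W), 19(W); every one is W ⇒ L
n=21: can move to 14, which is L ⇒ W
n=22: can move to 20, which is L ⇒ W
n=23: can move to 0, which is L ⇒ W
n=24: can move to 20, which is L ⇒ W
n=25: can move to 20, which is L ⇒ W
n=26: moves to 13(W), 24(W), 25(W); every one is W ⇒ L
n=27: can move to 26, which is L ⇒ W
n=28: can move to 14, which is L ⇒ W
Reading off the rows marked L gives the requested list; there are 6 such values of n.

0, 4, 9, 14, 20, 26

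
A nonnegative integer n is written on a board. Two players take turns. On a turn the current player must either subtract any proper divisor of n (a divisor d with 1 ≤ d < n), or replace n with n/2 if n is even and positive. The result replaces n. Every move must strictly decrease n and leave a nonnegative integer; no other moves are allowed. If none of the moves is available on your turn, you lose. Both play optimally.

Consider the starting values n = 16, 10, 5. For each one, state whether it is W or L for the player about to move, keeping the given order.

16: W, 10: W, 5: L

Label each position W (a win for the player to move) or L (a loss). A position with no legal move is L; any other position is W exactly when some move reaches an L, and L when every move reaches a W.
n=0: no move → L
n=1: no move → L
n=2: can move to 1, which is L ⇒ W
n=3: the only move is to 2(W), a W ⇒ L
n=4: can move to 3, which is L ⇒ W
n=5: the only move is to 4(W), a W ⇒ L
n=6: can move to 3, which is L ⇒ W
n=7: the only move is to 6(W), a W ⇒ L
n=8: can move to 7, which is L ⇒ W
n=9: moves to 6(W), 8(W); every one is W ⇒ L
n=10: can move to 5, which is L ⇒ W
n=11: the only move is to 10(W), a W ⇒ L
n=12: can move to 9, which is L ⇒ W
n=13: the only move is to 12(W), a W ⇒ L
n=14: can move to 7, which is L ⇒ W
n=15: moves to 10(W), 12(W), 14(W); every one is W ⇒ L
n=16: can move to 15, which is L ⇒ W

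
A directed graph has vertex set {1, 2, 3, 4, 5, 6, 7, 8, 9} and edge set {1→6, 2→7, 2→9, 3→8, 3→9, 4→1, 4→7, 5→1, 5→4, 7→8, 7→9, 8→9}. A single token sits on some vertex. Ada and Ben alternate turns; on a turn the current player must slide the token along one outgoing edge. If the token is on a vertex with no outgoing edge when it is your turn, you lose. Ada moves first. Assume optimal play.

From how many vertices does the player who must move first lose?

Use the standard recursion: the mover loses at a terminal position; elsewhere, the mover wins exactly when some move hands the opponent an L position.
Every edge goes from a vertex to one that appears earlier in the order 6, 9, 8, 7, 1, 3, 4, 5, 2, so processing vertices in that order labels each vertex after all of its successors.
6: no outgoing edge → L
9: no outgoing edge → L
8: W (go to 9, an L position)
7: W (go to 9, an L position)
1: W (go to 6, an L position)
3: W (go to 9, an L position)
4: L (options 1(W), 7(W) are all W)
5: W (go to 4, an L position)
2: W (go to 9, an L position)
The L vertices are 4, 6, 9; that is 3 in all.

3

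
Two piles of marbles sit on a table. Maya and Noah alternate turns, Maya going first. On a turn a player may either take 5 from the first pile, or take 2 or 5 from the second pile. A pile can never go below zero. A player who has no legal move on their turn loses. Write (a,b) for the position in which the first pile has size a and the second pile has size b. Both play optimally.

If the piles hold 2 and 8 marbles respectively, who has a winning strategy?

Work bottom-up. With no move the player to move loses. Otherwise the position is W if at least one move leads to an L position for the opponent, and L if every move leads to a W.
No move ever increases a pile, so every position that can arise here has a ≤ 2 and b ≤ 8; it is enough to label the cells with 0 ≤ a ≤ 2 and 0 ≤ b ≤ 8.
Every move lowers a or b (never raises either), so fill the grid row by row in increasing a, and left to right within a row: each cell's successors are then already labelled.
      b=0  b=1  b=2  b=3  b=4  b=5  b=6  b=7  b=8
a=0:    L    L    W    W    L    W    W    L    L
a=1:    L    L    W    W    L    W    W    L    L
a=2:    L    L    W    W    L    W    W    L    L
Cells with no legal move (terminal, hence L): (0,0), (0,1), (1,0), (1,1), (2,0), (2,1).
The remaining L cells, each justified by listing all of its moves:
(0,4): L (sole option (0,2)(W) is W)
(0,7): L (options (0,5)(W), (0,2)(W) are all W)
(0,8): L (options (0,6)(W), (0,3)(W) are all W)
(1,4): L (sole option (1,2)(W) is W)
(1,7): L (options (1,5)(W), (1,2)(W) are all W)
(1,8): L (options (1,6)(W), (1,3)(W) are all W)
(2,4): L (sole option (2,2)(W) is W)
(2,7): L (options (2,5)(W), (2,2)(W) are all W)
(2,8): L (options (2,6)(W), (2,3)(W) are all W)
Every other cell has at least one move into one of the L cells above, so it is W.
The starting position (2,8) is L: whatever Maya does, the opponent receives a W position.

Noah wins.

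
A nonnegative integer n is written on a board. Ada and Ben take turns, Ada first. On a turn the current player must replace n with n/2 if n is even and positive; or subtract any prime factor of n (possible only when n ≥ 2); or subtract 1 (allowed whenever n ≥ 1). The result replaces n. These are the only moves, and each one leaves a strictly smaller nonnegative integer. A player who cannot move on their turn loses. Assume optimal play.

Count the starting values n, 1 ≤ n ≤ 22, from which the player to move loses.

Classify positions by backward induction: terminal positions (no move available) are L. From any other position, the mover wins iff some move reaches an L.
n=0: no move → L
n=1: W (go to 0, an L position)
n=2: W (go to 0, an L position)
n=3: W (go to 0, an L position)
n=4: L (options 2(W), 3(W) are all W)
n=5: W (go to 0, an L position)
n=6: W (go to 4, an L position)
n=7: W (go to 0, an L position)
n=8: W (go to 4, an L position)
n=9: L (options 6(W), 8(W) are all W)
n=10: W (go to 9, an L position)
n=11: W (go to 0, an L position)
n=12: W (go to 9, an L position)
n=13: W (go to 0, an L position)
n=14: L (options 7(W), 12(W), 13(W) are all W)
n=15: W (go to 14, an L position)
n=16: W (go to 14, an L position)
n=17: W (go to 0, an L position)
n=18: W (go to 9, an L position)
n=19: W (go to 0, an L position)
n=20: L (options 10(W), 15(W), 18(W), 19(W) are all W)
n=21: W (go to 14, an L position)
n=22: W (go to 20, an L position)
L entries with 1 ≤ n ≤ 22 (n=0 is outside the asked range and is not counted): n = 4, 9, 14, 20; that makes 4.

4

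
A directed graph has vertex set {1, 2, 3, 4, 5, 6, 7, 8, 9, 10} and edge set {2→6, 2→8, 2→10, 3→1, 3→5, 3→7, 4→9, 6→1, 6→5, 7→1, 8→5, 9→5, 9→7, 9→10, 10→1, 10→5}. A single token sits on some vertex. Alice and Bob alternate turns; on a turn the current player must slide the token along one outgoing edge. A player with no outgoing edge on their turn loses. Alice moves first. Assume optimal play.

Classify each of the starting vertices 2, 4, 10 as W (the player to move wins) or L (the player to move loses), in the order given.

Classify positions by backward induction: terminal positions (no move available) are L. From any other position, the mover wins iff some move reaches an L.
Every edge goes from a vertex to one that appears earlier in the order 5, 1, 10, 7, 3, 8, 9, 6, 4, 2, so processing vertices in that order labels each vertex after all of its successors.
5: no outgoing edge → L
1: no outgoing edge → L
10: →1(L), so W
7: →1(L), so W
3: →1(L), so W
8: →5(L), so W
9: →5(L), so W
6: →1(L), so W
4: →9(W) only, which is W, so L
2: →6(W), 8(W), 10(W) — all W, so L

2: L, 4: L, 10: W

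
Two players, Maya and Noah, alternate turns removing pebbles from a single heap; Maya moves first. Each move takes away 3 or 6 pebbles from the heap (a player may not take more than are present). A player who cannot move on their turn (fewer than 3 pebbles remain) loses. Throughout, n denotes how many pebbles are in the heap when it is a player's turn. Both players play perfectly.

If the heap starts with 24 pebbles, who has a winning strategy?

Classify positions by backward induction: terminal positions (no move available) are L. From any other position, the mover wins iff some move reaches an L.
n=0: no move → L
n=1: no move → L
n=2: no move → L
n=3: →0(L), so W
n=4: →1(L), so W
n=5: →2(L), so W
n=6: →0(L), so W
n=7: →1(L), so W
n=8: →2(L), so W
n=9: →6(W), 3(W) — all W, so L
n=10: →7(W), 4(W) — all W, so L
n=11: →8(W), 5(W) — all W, so L
n=12: →9(L), so W
n=13: →10(L), so W
n=14: →11(L), so W
n=15: →9(L), so W
n=16: →10(L), so W
n=17: →11(L), so W
n=18: →15(W), 12(W) — all W, so L
n=19: →16(W), 13(W) — all W, so L
n=20: →17(W), 14(W) — all W, so L
n=21: →18(L), so W
n=22: →19(L), so W
n=23: →20(L), so W
n=24: →18(L), so W
From 24 Maya can remove 6, leaving 18, reaching an L position.

Maya wins.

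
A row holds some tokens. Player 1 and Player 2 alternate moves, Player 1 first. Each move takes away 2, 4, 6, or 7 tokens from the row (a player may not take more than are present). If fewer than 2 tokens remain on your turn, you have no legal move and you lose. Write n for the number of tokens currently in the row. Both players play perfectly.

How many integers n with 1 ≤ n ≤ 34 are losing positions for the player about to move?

7

Compute win/loss labels from the base case upward. A position with no move is L. Any other position is W if it can reach an L in one move, else L.
n=0: no move → L
n=1: no move → L
n=2: reaches L-position 0 → W
n=3: reaches L-position 1 → W
n=4: reaches L-position 0 → W
n=5: reaches L-position 1 → W
n=6: reaches L-position 0 → W
n=7: reaches L-position 1 → W
n=8: reaches L-position 1 → W
n=9: only reaches 7(W), 5(W), 3(W), 2(W), all W → L
n=10: only reaches 8(W), 6(W), 4(W), 3(W), all W → L
n=11: reaches L-position 9 → W
n=12: reaches L-position 10 → W
n=13: reaches L-position 9 → W
n=14: reaches L-position 10 → W
n=15: reaches L-position 9 → W
n=16: reaches L-position 10 → W
n=17: reaches L-position 10 → W
n=18: only reaches 16(W), 14(W), 12(W), 11(W), all W → L
n=19: only reaches 17(W), 15(W), 13(W), 12(W), all W → L
n=20: reaches L-position 18 → W
n=21: reaches L-position 19 → W
n=22: reaches L-position 18 → W
n=23: reaches L-position 19 → W
n=24: reaches L-position 18 → W
n=25: reaches L-position 19 → W
n=26: reaches L-position 19 → W
n=27: only reaches 25(W), 23(W), 21(W), 20(W), all W → L
n=28: only reaches 26(W), 24(W), 22(W), 21(W), all W → L
n=29: reaches L-position 27 → W
n=30: reaches L-position 28 → W
n=31: reaches L-position 27 → W
n=32: reaches L-position 28 → W
n=33: reaches L-position 27 → W
n=34: reaches L-position 28 → W
L entries with 1 ≤ n ≤ 34 (n=0 is outside the asked range and is not counted): n = 1, 9, 10, 18, 19, 27, 28; that makes 7.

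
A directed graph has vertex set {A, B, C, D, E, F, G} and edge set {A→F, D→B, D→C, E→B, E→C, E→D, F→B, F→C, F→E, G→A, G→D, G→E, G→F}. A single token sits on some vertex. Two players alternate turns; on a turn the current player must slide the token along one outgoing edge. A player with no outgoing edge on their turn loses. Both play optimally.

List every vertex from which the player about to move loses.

Positions with no move are L. A position that does have a move is losing for the player to move precisely when every available move leads to a winning position for the opponent. Fill in the labels:
Every edge goes from a vertex to one that appears earlier in the order C, B, D, E, F, A, G, so processing vertices in that order labels each vertex after all of its successors.
C: no outgoing edge → L
B: no outgoing edge → L
D: W (go to B, an L position)
E: W (go to B, an L position)
F: W (go to B, an L position)
A: L (sole option F(W) is W)
G: W (go to A, an L position)
The losing starting vertices are exactly the entries labelled L in this table (3 of them).

A, B, C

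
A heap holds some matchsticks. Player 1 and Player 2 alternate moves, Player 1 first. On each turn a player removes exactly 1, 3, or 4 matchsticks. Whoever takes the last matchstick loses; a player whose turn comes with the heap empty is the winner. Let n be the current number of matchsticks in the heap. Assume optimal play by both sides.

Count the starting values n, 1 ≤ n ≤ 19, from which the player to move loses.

6

Build the W/L table. Terminal = W. A non-terminal position is W if it has a move to some L; otherwise it is L.
n=0: no move; the opponent has just taken the last matchstick and therefore loses → W
n=1: the only move is to 0(W), a W ⇒ L
n=2: can move to 1, which is L ⇒ W
n=3: moves to 2(W), 0(W); every one is W ⇒ L
n=4: can move to 3, which is L ⇒ W
n=5: can move to 1, which is L ⇒ W
n=6: can move to 3, which is L ⇒ W
n=7: can move to 3, which is L ⇒ W
n=8: moves to 7(W), 5(W), 4(W); every one is W ⇒ L
n=9: can move to 8, which is L ⇒ W
n=10: moves to 9(W), 7(W), 6(W); every one is W ⇒ L
n=11: can move to 10, which is L ⇒ W
n=12: can move to 8, which is L ⇒ W
n=13: can move to 10, which is L ⇒ W
n=14: can move to 10, which is L ⇒ W
n=15: moves to 14(W), 12(W), 11(W); every one is W ⇒ L
n=16: can move to 15, which is L ⇒ W
n=17: moves to 16(W), 14(W), 13(W); every one is W ⇒ L
n=18: can move to 17, which is L ⇒ W
n=19: can move to 15, which is L ⇒ W
L entries with 1 ≤ n ≤ 19 (the range starts at n=1): n = 1, 3, 8, 10, 15, 17; that makes 6.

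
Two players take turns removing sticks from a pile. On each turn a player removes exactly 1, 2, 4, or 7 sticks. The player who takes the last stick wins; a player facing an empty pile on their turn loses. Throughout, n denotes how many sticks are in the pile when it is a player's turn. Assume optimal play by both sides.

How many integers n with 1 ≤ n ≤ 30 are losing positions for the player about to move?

Work bottom-up. With no move the player to move loses. Otherwise the position is W if at least one move leads to an L position for the opponent, and L if every move leads to a W.
n=0: no move → L
n=1: →0(L), so W
n=2: →0(L), so W
n=3: →2(W), 1(W) — all W, so L
n=4: →3(L), so W
n=5: →3(L), so W
n=6: →5(W), 4(W), 2(W) — all W, so L
n=7: →6(L), so W
n=8: →6(L), so W
n=9: →8(W), 7(W), 5(W), 2(W) — all W, so L
n=10: →9(L), so W
n=11: →9(L), so W
n=12: →11(W), 10(W), 8(W), 5(W) — all W, so L
n=13: →12(L), so W
n=14: →12(L), so W
n=15: →14(W), 13(W), 11(W), 8(W) — all W, so L
n=16: →15(L), so W
n=17: →15(L), so W
n=18: →17(W), 16(W), 14(W), 11(W) — all W, so L
n=19: →18(L), so W
n=20: →18(L), so W
n=21: →20(W), 19(W), 17(W), 14(W) — all W, so L
n=22: →21(L), so W
n=23: →21(L), so W
n=24: →23(W), 22(W), 20(W), 17(W) — all W, so L
n=25: →24(L), so W
n=26: →24(L), so W
n=27: →26(W), 25(W), 23(W), 20(W) — all W, so L
n=28: →27(L), so W
n=29: →27(L), so W
n=30: →29(W), 28(W), 26(W), 23(W) — all W, so L
L entries with 1 ≤ n ≤ 30 (n=0 is outside the asked range and is not counted): n = 3, 6, 9, 12, 15, 18, 21, 24, 27, 30; that makes 10.

10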